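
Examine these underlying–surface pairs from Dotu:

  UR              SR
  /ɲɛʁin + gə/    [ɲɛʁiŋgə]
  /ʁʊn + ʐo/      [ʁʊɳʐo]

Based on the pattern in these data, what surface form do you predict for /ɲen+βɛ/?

The data show regressive place assimilation: /n/ → [ŋ] before /g/; /n/ → [ɳ] before /ʐ/. In each pair only place changes, matching the following consonant, while manner and voice stay constant.
/n/ is a voiced alveolar nasal. The following trigger /β/ is bilabial, so /n/ must become bilabial as well.
A voiced bilabial nasal is [m], so the surface segment is [m].

[ɲemβɛ]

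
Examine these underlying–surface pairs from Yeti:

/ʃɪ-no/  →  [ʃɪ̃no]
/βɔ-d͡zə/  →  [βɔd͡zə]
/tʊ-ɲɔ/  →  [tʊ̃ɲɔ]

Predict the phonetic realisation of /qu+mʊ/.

[qũmʊ]

The data show regressive nasality assimilation (vowel nasalisation): /ɪ/ → [ɪ̃] before /n/; /ʊ/ → [ʊ̃] before /ɲ/ — a vowel is nasalised by an immediately following nasal consonant.
No change occurs in [βɔd͡zə] because the vowel at the boundary is adjacent to an oral consonant, not a nasal (/ɔ/ next to /d͡z/).
The vowel /u/ is adjacent to the following nasal /m/, so it acquires [+nasal] and surfaces as [ũ].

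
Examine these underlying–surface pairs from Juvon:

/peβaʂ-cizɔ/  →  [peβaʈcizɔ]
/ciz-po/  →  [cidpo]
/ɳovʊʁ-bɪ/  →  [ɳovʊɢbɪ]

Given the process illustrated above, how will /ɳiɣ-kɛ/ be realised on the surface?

[ɳigkɛ]

The data show regressive manner assimilation: /ʂ/ → [ʈ] before /c/; /z/ → [d] before /p/; /ʁ/ → [ɢ] before /b/. In each pair only manner changes, matching the following consonant, while place and voice stay constant.
The rule targets /ɣ/ (voiced velar fricative), which sits before the trigger /k/ (stop).
A voiced velar stop is [g], so the surface segment is [g].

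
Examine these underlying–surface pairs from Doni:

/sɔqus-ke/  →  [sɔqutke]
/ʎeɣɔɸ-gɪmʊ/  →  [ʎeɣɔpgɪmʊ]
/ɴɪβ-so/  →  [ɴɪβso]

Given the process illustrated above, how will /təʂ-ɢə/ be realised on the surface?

[təʈɢə]

The data show regressive manner assimilation: /s/ → [t] before /k/; /ɸ/ → [p] before /g/. In each pair only manner changes, matching the following consonant, while place and voice stay constant.
Nothing changes in [ɴɪβso]: there the adjacent consonants already agree in manner (/β/ and /s/ are both fricatives), so this form is consistent with the same rule.
/ʂ/ is a voiceless retroflex fricative. The following trigger /ɢ/ is a stop, so /ʂ/ must become a stop as well.
A voiceless retroflex stop is [ʈ], so the surface segment is [ʈ].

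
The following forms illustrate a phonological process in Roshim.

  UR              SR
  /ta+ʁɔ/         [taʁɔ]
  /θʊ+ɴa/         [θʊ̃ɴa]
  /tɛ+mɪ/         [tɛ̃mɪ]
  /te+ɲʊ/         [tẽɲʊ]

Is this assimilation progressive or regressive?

The vowel /ʊ/ surfaces as nasalised [ʊ̃] next to the following nasal /ɴ/ — it has acquired the [+nasal] feature of its neighbour.
The other forms show the same pattern: /ɛ/ → [ɛ̃] before /m/; /e/ → [ẽ] before /ɲ/ — each time a vowel is nasalised next to a following nasal.
No change occurs in [taʁɔ] because the vowel at the boundary is adjacent to an oral consonant, not a nasal (/a/ next to /ʁ/).
Because the conditioning nasal is to the right of the vowel that changes, the process is regressive (anticipatory).

regressive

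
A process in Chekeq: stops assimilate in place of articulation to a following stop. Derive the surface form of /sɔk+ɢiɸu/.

[sɔqɢiɸu]

/k/ is a voiceless velar stop. The following trigger /ɢ/ is uvular, so /k/ must become uvular as well.
Changing only its place to uvular gives [q] — the voiceless uvular stop.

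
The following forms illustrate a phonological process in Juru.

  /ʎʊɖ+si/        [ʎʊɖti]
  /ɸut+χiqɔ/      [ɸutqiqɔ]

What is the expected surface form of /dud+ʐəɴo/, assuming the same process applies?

The data show progressive manner assimilation: /s/ → [t] after /ɖ/; /χ/ → [q] after /t/. In each pair only manner changes, matching the preceding consonant, while place and voice stay constant.
The rule targets /ʐ/ (voiced retroflex fricative), which sits after the trigger /d/ (stop).
A voiced retroflex stop is [ɖ], so the surface segment is [ɖ].

[dudɖəɴo]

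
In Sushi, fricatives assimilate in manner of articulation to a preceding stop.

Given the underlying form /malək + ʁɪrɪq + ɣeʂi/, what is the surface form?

/ʁ/ is a voiced uvular fricative. The preceding trigger /k/ is a stop, so /ʁ/ must become a stop as well.
The voiced uvular stop is [ɢ], so /ʁ/ → [ɢ].
At the second juncture, /ɣ/ likewise becomes [g] adjacent to /q/.

[maləkɢɪrɪqgeʂi]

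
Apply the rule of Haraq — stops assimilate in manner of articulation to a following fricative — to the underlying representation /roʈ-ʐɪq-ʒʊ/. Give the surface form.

The rule targets /ʈ/ (voiceless retroflex stop), which sits before the trigger /ʐ/ (fricative).
Changing only its manner to fricative gives [ʂ] — the voiceless retroflex fricative.
At the second juncture, /q/ likewise becomes [χ] adjacent to /ʒ/.

[roʂʐɪχʒʊ]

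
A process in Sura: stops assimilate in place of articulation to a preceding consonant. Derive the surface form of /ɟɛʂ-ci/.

[ɟɛʂʈi]

/c/ is a voiceless palatal stop. The preceding trigger /ʂ/ is retroflex, so /c/ must become retroflex as well.
A voiceless retroflex stop is [ʈ], so the surface segment is [ʈ].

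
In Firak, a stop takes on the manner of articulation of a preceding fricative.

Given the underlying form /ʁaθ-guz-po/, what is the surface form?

[ʁaθɣuzɸo]

/g/ is a voiced velar stop. The preceding trigger /θ/ is a fricative, so /g/ must become a fricative as well.
Changing only its manner to fricative gives [ɣ] — the voiced velar fricative.
The same rule applies at the second boundary: /p/ → [ɸ] next to /z/.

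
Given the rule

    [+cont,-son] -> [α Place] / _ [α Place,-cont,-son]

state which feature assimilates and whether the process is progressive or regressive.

regressive place assimilation

The shared variable α links the value of the place features (abbreviated [Place]) on the target to the same value on the neighbouring segment, so place is the feature that assimilates.
The conditioning segment sits to the right of the focus bar, meaning the trigger follows the segment that changes — regressive assimilation.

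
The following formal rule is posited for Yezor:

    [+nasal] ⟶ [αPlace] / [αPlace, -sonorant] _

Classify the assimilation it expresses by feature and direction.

The rule copies the place features (abbreviated [Place]) from the environment onto the target, so the assimilating feature is place.
Since the environment is written before the underscore, the trigger precedes the target; the direction is progressive.

progressive place assimilation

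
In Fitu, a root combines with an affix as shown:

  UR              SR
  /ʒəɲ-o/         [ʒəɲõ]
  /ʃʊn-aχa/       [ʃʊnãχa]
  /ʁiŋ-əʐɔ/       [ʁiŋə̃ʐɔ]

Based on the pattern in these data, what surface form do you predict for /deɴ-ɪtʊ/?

The data show progressive nasality assimilation (vowel nasalisation): /o/ → [õ] after /ɲ/; /a/ → [ã] after /n/; /ə/ → [ə̃] after /ŋ/ — a vowel is nasalised by an immediately preceding nasal consonant.
/ɪ/ sits next to the nasal /ɴ/ and is therefore nasalised to [ɪ̃].

[deɴɪ̃tʊ]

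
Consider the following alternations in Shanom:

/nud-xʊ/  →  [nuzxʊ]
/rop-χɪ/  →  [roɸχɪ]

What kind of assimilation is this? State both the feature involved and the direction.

The segment that alternates is /d/, which surfaces as [z] when adjacent to /x/.
/d/ is a stop while /x/ is a fricative; the output [z] is a fricative, matching the trigger — so the feature that spreads is manner.
Place and voice are unchanged, so the assimilation is partial, not total.
Checking the remaining alternation: /p/ → [ɸ] before /χ/ (stop → fricative, matching a fricative) — only manner changes, and always toward the following segment.
The trigger is the following segment, so the direction is regressive (anticipatory).

regressive manner assimilation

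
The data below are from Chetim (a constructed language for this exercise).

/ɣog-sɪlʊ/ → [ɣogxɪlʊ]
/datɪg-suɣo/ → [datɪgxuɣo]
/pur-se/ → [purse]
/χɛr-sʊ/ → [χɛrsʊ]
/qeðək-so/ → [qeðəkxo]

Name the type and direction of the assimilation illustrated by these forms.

progressive place assimilation

Underlying /s/ is realised as [x] next to /g/; /g/ itself does not change.
/s/ is alveolar while /g/ is velar; the output [x] is velar, matching the trigger — so the feature that spreads is place.
Manner and voice are unchanged, so the assimilation is partial, not total.
The other alternating form patterns the same way: /s/ → [x] after /k/ (alveolar → velar, matching velar) — only place changes, and always toward the preceding segment.
Nothing changes in [purse], [χɛrsʊ]: there the adjacent consonants already agree in place (/s/ and /r/ are both alveolar; /s/ and /r/ are both alveolar), so these forms are consistent with the same rule.
The trigger is the preceding segment, so the direction is progressive (perseverative).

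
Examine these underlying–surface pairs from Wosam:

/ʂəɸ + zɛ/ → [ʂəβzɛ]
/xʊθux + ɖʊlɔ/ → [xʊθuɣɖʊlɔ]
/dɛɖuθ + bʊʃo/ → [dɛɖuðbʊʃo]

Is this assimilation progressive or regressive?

regressive

The segment that alternates is /ɸ/, which surfaces as [β] when adjacent to /z/.
The change voiceless → voiced matches the voicing of the following /z/, identifying this as voicing assimilation.
Checking the remaining alternations: /x/ → [ɣ] before /ɖ/ (voiceless → voiced, matching voiced); /θ/ → [ð] before /b/ (voiceless → voiced, matching voiced) — only voicing changes, and always toward the following segment.
Since the segment that changes precedes the conditioning segment, the assimilation is regressive.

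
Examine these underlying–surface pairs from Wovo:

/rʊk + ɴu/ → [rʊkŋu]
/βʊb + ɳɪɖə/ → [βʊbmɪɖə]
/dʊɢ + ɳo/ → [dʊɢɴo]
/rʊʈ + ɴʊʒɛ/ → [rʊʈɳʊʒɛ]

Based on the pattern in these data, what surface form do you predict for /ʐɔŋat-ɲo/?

[ʐɔŋatno]

The data show progressive place assimilation: /ɴ/ → [ŋ] after /k/; /ɳ/ → [m] after /b/; /ɳ/ → [ɴ] after /ɢ/; /ɴ/ → [ɳ] after /ʈ/. In each pair only place changes, matching the preceding consonant, while manner and voice stay constant.
/ɲ/ is a voiced palatal nasal. The preceding trigger /t/ is alveolar, so /ɲ/ must become alveolar as well.
A voiced alveolar nasal is [n], so the surface segment is [n].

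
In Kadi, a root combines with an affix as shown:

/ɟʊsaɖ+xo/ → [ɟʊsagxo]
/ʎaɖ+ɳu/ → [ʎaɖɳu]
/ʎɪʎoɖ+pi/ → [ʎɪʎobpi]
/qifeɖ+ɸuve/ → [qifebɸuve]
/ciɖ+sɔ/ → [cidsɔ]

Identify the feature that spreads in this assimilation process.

place

Comparing underlying and surface forms, /ɖ/ → [g] is the alternation; the neighbouring /x/ is constant.
The change retroflex → velar matches the place of the following /x/, identifying this as place assimilation.
The same holds elsewhere in the data: /ɖ/ → [b] before /p/ (retroflex → bilabial, matching bilabial); /ɖ/ → [b] before /ɸ/ (retroflex → bilabial, matching bilabial); /ɖ/ → [d] before /s/ (retroflex → alveolar, matching alveolar) — only place changes, and always toward the following segment.
No alternation appears in [ʎaɖɳu]: there the adjacent consonants already agree in place (/ɖ/ and /ɳ/ are both retroflex), so this form is consistent with the same rule.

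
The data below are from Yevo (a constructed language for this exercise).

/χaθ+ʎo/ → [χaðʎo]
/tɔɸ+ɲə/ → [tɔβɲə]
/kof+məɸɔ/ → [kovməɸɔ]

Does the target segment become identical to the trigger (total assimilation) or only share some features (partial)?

partial assimilation

Comparing underlying and surface forms, /θ/ → [ð] is the alternation; the neighbouring /ʎ/ is constant.
/θ/ is voiceless while /ʎ/ is voiced; the output [ð] is voiced, matching the trigger — so the feature that spreads is voicing.
Place and manner are unchanged, so the assimilation is partial, not total.
Checking the remaining alternations: /ɸ/ → [β] before /ɲ/ (voiceless → voiced, matching voiced); /f/ → [v] before /m/ (voiceless → voiced, matching voiced) — only voicing changes, and always toward the following segment.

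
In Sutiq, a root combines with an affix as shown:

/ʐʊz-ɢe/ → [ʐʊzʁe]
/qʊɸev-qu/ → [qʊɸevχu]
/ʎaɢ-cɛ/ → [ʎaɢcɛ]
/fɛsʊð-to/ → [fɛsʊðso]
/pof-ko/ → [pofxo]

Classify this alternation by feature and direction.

Underlying /ɢ/ is realised as [ʁ] next to /z/; /z/ itself does not change.
The change stop → fricative matches the manner of the preceding /z/, identifying this as manner assimilation.
Place and voice are unchanged, so the assimilation is partial, not total.
The other alternating forms pattern the same way: /q/ → [χ] after /v/ (stop → fricative, matching a fricative); /t/ → [s] after /ð/ (stop → fricative, matching a fricative); /k/ → [x] after /f/ (stop → fricative, matching a fricative) — only manner changes, and always toward the preceding segment.
Nothing changes in [ʎaɢcɛ]: there the adjacent consonants already agree in manner (/c/ and /ɢ/ are both stops), so this form is consistent with the same rule.
The trigger is the preceding segment, so the direction is progressive (perseverative).

progressive manner assimilation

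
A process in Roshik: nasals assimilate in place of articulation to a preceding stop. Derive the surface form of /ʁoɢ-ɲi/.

[ʁoɢɴi]

The rule targets /ɲ/ (voiced palatal nasal), which sits after the trigger /ɢ/ (uvular).
The voiced uvular nasal is [ɴ], so /ɲ/ → [ɴ].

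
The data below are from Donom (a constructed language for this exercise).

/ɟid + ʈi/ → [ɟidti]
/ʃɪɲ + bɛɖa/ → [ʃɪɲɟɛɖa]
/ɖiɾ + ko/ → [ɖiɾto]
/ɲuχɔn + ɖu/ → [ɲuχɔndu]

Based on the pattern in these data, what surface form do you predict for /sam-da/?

[samba]

The data show progressive place assimilation: /ʈ/ → [t] after /d/; /b/ → [ɟ] after /ɲ/; /k/ → [t] after /ɾ/; /ɖ/ → [d] after /n/. In each pair only place changes, matching the preceding consonant, while manner and voice stay constant.
The rule targets /d/ (voiced alveolar stop), which sits after the trigger /m/ (bilabial).
The voiced bilabial stop is [b], so /d/ → [b].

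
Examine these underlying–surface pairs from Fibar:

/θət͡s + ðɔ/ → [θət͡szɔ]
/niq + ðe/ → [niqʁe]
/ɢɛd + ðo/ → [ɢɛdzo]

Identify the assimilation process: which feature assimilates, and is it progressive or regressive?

progressive place assimilation

Comparing underlying and surface forms, /ð/ → [z] is the alternation; the neighbouring /t͡s/ is constant.
The change dental → alveolar matches the place of the preceding /t͡s/, identifying this as place assimilation.
Manner and voice are unchanged, so the assimilation is partial, not total.
The same holds elsewhere in the data: /ð/ → [ʁ] after /q/ (dental → uvular, matching uvular); /ð/ → [z] after /d/ (dental → alveolar, matching alveolar) — only place changes, and always toward the preceding segment.
The trigger is the preceding segment, so the direction is progressive (perseverative).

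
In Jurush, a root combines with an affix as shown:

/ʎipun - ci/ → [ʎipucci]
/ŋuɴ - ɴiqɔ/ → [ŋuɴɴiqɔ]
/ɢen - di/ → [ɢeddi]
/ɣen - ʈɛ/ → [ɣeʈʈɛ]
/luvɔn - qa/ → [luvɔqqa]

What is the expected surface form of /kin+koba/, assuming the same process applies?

[kikkoba]

The data show regressive total assimilation (/n/ → [c] before /c/; /n/ → [d] before /d/; /n/ → [ʈ] before /ʈ/; /n/ → [q] before /q/): in every case the target segment becomes identical to its following neighbour, copying more than a single feature.
In [ŋuɴɴiqɔ] the two consonants at the boundary are already identical (/ɴ/ + /ɴ/), so the rule applies vacuously and nothing changes.
/n/ is the segment targeted by the rule; it sits immediately before /k/, so it assimilates completely and surfaces as [k].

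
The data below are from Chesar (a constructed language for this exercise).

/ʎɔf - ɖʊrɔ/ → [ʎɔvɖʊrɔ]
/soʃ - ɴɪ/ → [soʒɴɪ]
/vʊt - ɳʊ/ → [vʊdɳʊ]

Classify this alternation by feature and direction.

Comparing underlying and surface forms, /f/ → [v] is the alternation; the neighbouring /ɖ/ is constant.
The change voiceless → voiced matches the voicing of the following /ɖ/, identifying this as voicing assimilation.
Place and manner are unchanged, so the assimilation is partial, not total.
The same holds elsewhere in the data: /ʃ/ → [ʒ] before /ɴ/ (voiceless → voiced, matching voiced); /t/ → [d] before /ɳ/ (voiceless → voiced, matching voiced) — only voicing changes, and always toward the following segment.
Since the segment that changes precedes the conditioning segment, the assimilation is regressive.

regressive voicing assimilation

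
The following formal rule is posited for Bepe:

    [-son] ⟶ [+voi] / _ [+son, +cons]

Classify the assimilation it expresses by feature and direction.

The structural change is [+voi], and the conditioning segment [+son, +cons] (a sonorant consonant) is itself voiced, so the target comes to share the voicing of its neighbour — voicing assimilation.
The conditioning segment sits to the right of the focus bar, meaning the trigger follows the segment that changes — regressive assimilation.

regressive voicing assimilation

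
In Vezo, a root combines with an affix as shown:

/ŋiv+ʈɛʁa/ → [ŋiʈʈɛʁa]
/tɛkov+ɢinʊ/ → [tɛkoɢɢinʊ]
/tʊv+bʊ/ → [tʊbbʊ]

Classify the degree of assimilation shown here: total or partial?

Underlying /v/ is realised as [ʈ] next to /ʈ/; /ʈ/ itself does not change.
The output [ʈ] is identical to the trigger /ʈ/ — every feature (place, manner, voicing) has been copied — so this is total assimilation.
The other forms behave the same way: /v/ → [ɢ] before /ɢ/; /v/ → [b] before /b/ — in each case the output is a copy of the following consonant.

total assimilation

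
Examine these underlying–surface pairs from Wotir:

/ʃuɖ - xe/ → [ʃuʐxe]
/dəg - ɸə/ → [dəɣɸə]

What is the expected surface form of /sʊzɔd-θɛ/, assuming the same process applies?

[sʊzɔzθɛ]

The data show regressive manner assimilation: /ɖ/ → [ʐ] before /x/; /g/ → [ɣ] before /ɸ/. In each pair only manner changes, matching the following consonant, while place and voice stay constant.
The rule targets /d/ (voiced alveolar stop), which sits before the trigger /θ/ (fricative).
The voiced alveolar fricative is [z], so /d/ → [z].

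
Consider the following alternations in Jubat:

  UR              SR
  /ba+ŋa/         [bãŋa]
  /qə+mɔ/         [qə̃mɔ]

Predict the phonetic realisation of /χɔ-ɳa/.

[χɔ̃ɳa]

The data show regressive nasality assimilation (vowel nasalisation): /a/ → [ã] before /ŋ/; /ə/ → [ə̃] before /m/ — a vowel is nasalised by an immediately following nasal consonant.
The vowel /ɔ/ is adjacent to the following nasal /ɳ/, so it acquires [+nasal] and surfaces as [ɔ̃].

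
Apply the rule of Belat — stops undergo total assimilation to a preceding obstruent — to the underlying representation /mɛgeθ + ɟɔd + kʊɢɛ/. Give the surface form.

[mɛgeθθɔddʊɢɛ]

/ɟ/ is the segment targeted by the rule; it sits immediately after /θ/, so it assimilates completely and surfaces as [θ].
The same rule applies at the second boundary: /k/ → [d] next to /d/.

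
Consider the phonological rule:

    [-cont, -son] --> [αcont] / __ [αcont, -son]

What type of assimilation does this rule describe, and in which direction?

The shared variable α links the value of [cont] on the target to that of the neighbouring obstruent. [cont] distinguishes stops from fricatives — a manner-of-articulation feature — so this is manner assimilation.
The conditioning segment sits to the right of the focus bar, meaning the trigger follows the segment that changes — regressive assimilation.

regressive manner assimilation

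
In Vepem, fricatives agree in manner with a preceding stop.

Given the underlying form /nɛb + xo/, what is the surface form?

/x/ is a voiceless velar fricative. The preceding trigger /b/ is a stop, so /x/ must become a stop as well.
The voiceless velar stop is [k], so /x/ → [k].

[nɛbko]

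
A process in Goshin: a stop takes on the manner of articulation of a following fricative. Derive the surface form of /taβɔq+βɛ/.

[taβɔχβɛ]

The rule targets /q/ (voiceless uvular stop), which sits before the trigger /β/ (fricative).
The voiceless uvular fricative is [χ], so /q/ → [χ].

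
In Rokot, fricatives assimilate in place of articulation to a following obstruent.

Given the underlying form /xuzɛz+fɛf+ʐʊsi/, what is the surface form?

The rule targets /z/ (voiced alveolar fricative), which sits before the trigger /f/ (labiodental).
Changing only its place to labiodental gives [v] — the voiced labiodental fricative.
The same rule applies at the second boundary: /f/ → [ʂ] next to /ʐ/.

[xuzɛvfɛʂʐʊsi]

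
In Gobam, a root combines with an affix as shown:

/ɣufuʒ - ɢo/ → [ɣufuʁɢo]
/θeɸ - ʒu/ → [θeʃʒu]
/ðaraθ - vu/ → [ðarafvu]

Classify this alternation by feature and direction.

The segment that alternates is /ʒ/, which surfaces as [ʁ] when adjacent to /ɢ/.
/ʒ/ is postalveolar while /ɢ/ is uvular; the output [ʁ] is uvular, matching the trigger — so the feature that spreads is place.
Manner and voice are unchanged, so the assimilation is partial, not total.
The other alternating forms pattern the same way: /ɸ/ → [ʃ] before /ʒ/ (bilabial → postalveolar, matching postalveolar); /θ/ → [f] before /v/ (dental → labiodental, matching labiodental) — only place changes, and always toward the following segment.
Since the segment that changes precedes the conditioning segment, the assimilation is regressive.

regressive place assimilation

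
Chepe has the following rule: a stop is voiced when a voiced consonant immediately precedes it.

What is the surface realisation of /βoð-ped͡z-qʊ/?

[βoðbed͡zɢʊ]

The rule targets /p/ (voiceless bilabial stop), which sits after the trigger /ð/ (voiced).
A voiced bilabial stop is [b], so the surface segment is [b].
The same rule applies at the second boundary: /q/ → [ɢ] next to /d͡z/.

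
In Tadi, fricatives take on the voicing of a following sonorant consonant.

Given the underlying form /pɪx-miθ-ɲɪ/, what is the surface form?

[pɪɣmiðɲɪ]

The rule targets /x/ (voiceless velar fricative), which sits before the trigger /m/ (voiced).
A voiced velar fricative is [ɣ], so the surface segment is [ɣ].
The same rule applies at the second boundary: /θ/ → [ð] next to /ɲ/.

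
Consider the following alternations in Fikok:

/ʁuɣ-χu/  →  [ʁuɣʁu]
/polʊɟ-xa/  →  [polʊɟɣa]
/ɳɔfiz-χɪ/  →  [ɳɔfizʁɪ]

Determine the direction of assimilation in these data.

The segment that alternates is /χ/, which surfaces as [ʁ] when adjacent to /ɣ/.
The change voiceless → voiced matches the voicing of the preceding /ɣ/, identifying this as voicing assimilation.
The same holds elsewhere in the data: /x/ → [ɣ] after /ɟ/ (voiceless → voiced, matching voiced); /χ/ → [ʁ] after /z/ (voiceless → voiced, matching voiced) — only voicing changes, and always toward the preceding segment.
The trigger is the preceding segment, so the direction is progressive (perseverative).

progressive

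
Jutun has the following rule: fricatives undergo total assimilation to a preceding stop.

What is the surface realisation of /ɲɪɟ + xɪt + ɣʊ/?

/x/ is the segment targeted by the rule; it sits immediately after /ɟ/, so it assimilates completely and surfaces as [ɟ].
At the second juncture, /ɣ/ likewise becomes [t] adjacent to /t/.

[ɲɪɟɟɪttʊ]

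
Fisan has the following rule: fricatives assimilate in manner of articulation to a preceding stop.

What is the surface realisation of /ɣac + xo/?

/x/ is a voiceless velar fricative. The preceding trigger /c/ is a stop, so /x/ must become a stop as well.
The voiceless velar stop is [k], so /x/ → [k].

[ɣacko]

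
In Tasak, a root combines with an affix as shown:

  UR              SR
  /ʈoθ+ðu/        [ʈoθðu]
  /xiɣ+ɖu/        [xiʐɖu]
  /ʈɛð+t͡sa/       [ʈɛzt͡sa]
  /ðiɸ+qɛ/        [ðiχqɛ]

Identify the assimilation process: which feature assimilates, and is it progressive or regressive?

Comparing underlying and surface forms, /ɣ/ → [ʐ] is the alternation; the neighbouring /ɖ/ is constant.
/ɣ/ is velar while /ɖ/ is retroflex; the output [ʐ] is retroflex, matching the trigger — so the feature that spreads is place.
Manner and voice are unchanged, so the assimilation is partial, not total.
The same holds elsewhere in the data: /ð/ → [z] before /t͡s/ (dental → alveolar, matching alveolar); /ɸ/ → [χ] before /q/ (bilabial → uvular, matching uvular) — only place changes, and always toward the following segment.
No alternation appears in [ʈoθðu]: there the adjacent consonants already agree in place (/θ/ and /ð/ are both dental), so this form is consistent with the same rule.
Since the segment that changes precedes the conditioning segment, the assimilation is regressive.

regressive place assimilation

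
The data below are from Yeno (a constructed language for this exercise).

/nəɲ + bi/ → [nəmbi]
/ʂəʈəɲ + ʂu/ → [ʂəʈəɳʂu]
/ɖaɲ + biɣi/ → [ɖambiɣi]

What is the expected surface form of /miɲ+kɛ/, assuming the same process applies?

[miŋkɛ]

The data show regressive place assimilation: /ɲ/ → [m] before /b/; /ɲ/ → [ɳ] before /ʂ/. In each pair only place changes, matching the following consonant, while manner and voice stay constant.
/ɲ/ is a voiced palatal nasal. The following trigger /k/ is velar, so /ɲ/ must become velar as well.
Changing only its place to velar gives [ŋ] — the voiced velar nasal.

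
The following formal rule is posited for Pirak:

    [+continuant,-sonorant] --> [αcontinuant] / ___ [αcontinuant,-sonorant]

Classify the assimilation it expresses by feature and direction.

The shared variable α links the value of [continuant] on the target to that of the neighbouring obstruent. [continuant] distinguishes stops from fricatives — a manner-of-articulation feature — so this is manner assimilation.
Since the environment is written after the underscore, the trigger follows the target; the direction is regressive.

regressive manner assimilation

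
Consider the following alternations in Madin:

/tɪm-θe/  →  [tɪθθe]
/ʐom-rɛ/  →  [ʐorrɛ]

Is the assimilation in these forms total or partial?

total assimilation

Comparing underlying and surface forms, /m/ → [θ] is the alternation; the neighbouring /θ/ is constant.
The output [θ] is identical to the trigger /θ/ — every feature (place, manner, voicing) has been copied — so this is total assimilation.
The remaining alternation confirms this: /m/ → [r] before /r/ — in each case the output is a copy of the following consonant.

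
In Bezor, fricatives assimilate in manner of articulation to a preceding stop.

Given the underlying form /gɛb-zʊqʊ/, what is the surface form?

[gɛbdʊqʊ]

/z/ is a voiced alveolar fricative. The preceding trigger /b/ is a stop, so /z/ must become a stop as well.
Changing only its manner to stop gives [d] — the voiced alveolar stop.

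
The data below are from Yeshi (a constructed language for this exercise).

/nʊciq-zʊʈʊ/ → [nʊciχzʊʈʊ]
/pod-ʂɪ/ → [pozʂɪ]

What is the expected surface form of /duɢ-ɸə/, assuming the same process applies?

[duʁɸə]

The data show regressive manner assimilation: /q/ → [χ] before /z/; /d/ → [z] before /ʂ/. In each pair only manner changes, matching the following consonant, while place and voice stay constant.
/ɢ/ is a voiced uvular stop. The following trigger /ɸ/ is a fricative, so /ɢ/ must become a fricative as well.
Changing only its manner to fricative gives [ʁ] — the voiced uvular fricative.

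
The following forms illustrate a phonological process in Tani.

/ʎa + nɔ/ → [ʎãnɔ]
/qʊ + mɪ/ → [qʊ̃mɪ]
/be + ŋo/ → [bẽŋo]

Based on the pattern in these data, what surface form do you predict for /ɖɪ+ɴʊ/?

[ɖɪ̃ɴʊ]

The data show regressive nasality assimilation (vowel nasalisation): /a/ → [ã] before /n/; /ʊ/ → [ʊ̃] before /m/; /e/ → [ẽ] before /ŋ/ — a vowel is nasalised by an immediately following nasal consonant.
/ɪ/ sits next to the nasal /ɴ/ and is therefore nasalised to [ɪ̃].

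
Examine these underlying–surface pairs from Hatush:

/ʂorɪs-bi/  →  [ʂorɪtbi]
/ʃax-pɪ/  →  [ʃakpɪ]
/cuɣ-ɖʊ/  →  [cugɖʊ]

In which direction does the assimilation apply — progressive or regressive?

regressive

Comparing underlying and surface forms, /s/ → [t] is the alternation; the neighbouring /b/ is constant.
/s/ is a fricative while /b/ is a stop; the output [t] is a stop, matching the trigger — so the feature that spreads is manner.
The same holds elsewhere in the data: /x/ → [k] before /p/ (fricative → stop, matching a stop); /ɣ/ → [g] before /ɖ/ (fricative → stop, matching a stop) — only manner changes, and always toward the following segment.
Since the segment that changes precedes the conditioning segment, the assimilation is regressive.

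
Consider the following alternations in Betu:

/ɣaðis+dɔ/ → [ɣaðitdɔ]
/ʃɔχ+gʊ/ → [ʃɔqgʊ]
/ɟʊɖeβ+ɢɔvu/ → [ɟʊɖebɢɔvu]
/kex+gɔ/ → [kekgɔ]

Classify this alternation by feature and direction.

regressive manner assimilation

Underlying /s/ is realised as [t] next to /d/; /d/ itself does not change.
The change fricative → stop matches the manner of the following /d/, identifying this as manner assimilation.
Place and voice are unchanged, so the assimilation is partial, not total.
The same holds elsewhere in the data: /χ/ → [q] before /g/ (fricative → stop, matching a stop); /β/ → [b] before /ɢ/ (fricative → stop, matching a stop); /x/ → [k] before /g/ (fricative → stop, matching a stop) — only manner changes, and always toward the following segment.
Since the segment that changes precedes the conditioning segment, the assimilation is regressive.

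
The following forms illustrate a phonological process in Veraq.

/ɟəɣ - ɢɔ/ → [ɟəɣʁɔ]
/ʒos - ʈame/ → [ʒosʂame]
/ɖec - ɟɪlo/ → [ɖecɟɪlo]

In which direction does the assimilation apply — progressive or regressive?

Underlying /ɢ/ is realised as [ʁ] next to /ɣ/; /ɣ/ itself does not change.
/ɢ/ is a stop while /ɣ/ is a fricative; the output [ʁ] is a fricative, matching the trigger — so the feature that spreads is manner.
Checking the remaining alternation: /ʈ/ → [ʂ] after /s/ (stop → fricative, matching a fricative) — only manner changes, and always toward the preceding segment.
No alternation appears in [ɖecɟɪlo]: there the adjacent consonants already agree in manner (/ɟ/ and /c/ are both stops), so this form is consistent with the same rule.
Since the segment that changes follows the conditioning segment, the assimilation is progressive.

progressive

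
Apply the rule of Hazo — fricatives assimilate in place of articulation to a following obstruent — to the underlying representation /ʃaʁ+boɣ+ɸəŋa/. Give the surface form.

The rule targets /ʁ/ (voiced uvular fricative), which sits before the trigger /b/ (bilabial).
The voiced bilabial fricative is [β], so /ʁ/ → [β].
The same rule applies at the second boundary: /ɣ/ → [β] next to /ɸ/.

[ʃaβboβɸəŋa]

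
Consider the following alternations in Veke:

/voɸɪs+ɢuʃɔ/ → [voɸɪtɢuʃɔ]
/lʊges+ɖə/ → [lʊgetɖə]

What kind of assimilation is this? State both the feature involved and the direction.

regressive manner assimilation

Underlying /s/ is realised as [t] next to /ɢ/; /ɢ/ itself does not change.
/s/ is a fricative while /ɢ/ is a stop; the output [t] is a stop, matching the trigger — so the feature that spreads is manner.
Place and voice are unchanged, so the assimilation is partial, not total.
The same holds elsewhere in the data: /s/ → [t] before /ɖ/ (fricative → stop, matching a stop) — only manner changes, and always toward the following segment.
Since the segment that changes precedes the conditioning segment, the assimilation is regressive.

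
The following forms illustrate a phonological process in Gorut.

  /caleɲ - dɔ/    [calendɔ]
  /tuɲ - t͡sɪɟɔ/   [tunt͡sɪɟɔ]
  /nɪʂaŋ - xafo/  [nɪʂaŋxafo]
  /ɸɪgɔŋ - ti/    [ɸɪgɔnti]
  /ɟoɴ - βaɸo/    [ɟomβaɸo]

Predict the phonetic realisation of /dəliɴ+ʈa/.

[dəliɳʈa]

The data show regressive place assimilation: /ɲ/ → [n] before /d/; /ɲ/ → [n] before /t͡s/; /ŋ/ → [n] before /t/; /ɴ/ → [m] before /β/. In each pair only place changes, matching the following consonant, while manner and voice stay constant.
No alternation appears in [nɪʂaŋxafo]: there the adjacent consonants already agree in place (/ŋ/ and /x/ are both velar), so this form is consistent with the same rule.
The rule targets /ɴ/ (voiced uvular nasal), which sits before the trigger /ʈ/ (retroflex).
The voiced retroflex nasal is [ɳ], so /ɴ/ → [ɳ].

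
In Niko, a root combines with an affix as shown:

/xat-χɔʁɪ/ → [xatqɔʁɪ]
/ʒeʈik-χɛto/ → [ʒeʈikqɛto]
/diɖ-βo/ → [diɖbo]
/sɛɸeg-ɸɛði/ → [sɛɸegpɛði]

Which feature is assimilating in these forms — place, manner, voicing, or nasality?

Comparing underlying and surface forms, /χ/ → [q] is the alternation; the neighbouring /t/ is constant.
The change fricative → stop matches the manner of the preceding /t/, identifying this as manner assimilation.
The other alternating forms pattern the same way: /χ/ → [q] after /k/ (fricative → stop, matching a stop); /β/ → [b] after /ɖ/ (fricative → stop, matching a stop); /ɸ/ → [p] after /g/ (fricative → stop, matching a stop) — only manner changes, and always toward the preceding segment.

manner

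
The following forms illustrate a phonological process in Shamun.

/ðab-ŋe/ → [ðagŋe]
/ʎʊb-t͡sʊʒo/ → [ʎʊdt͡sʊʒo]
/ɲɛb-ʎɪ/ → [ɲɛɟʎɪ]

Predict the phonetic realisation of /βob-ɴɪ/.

[βoɢɴɪ]

The data show regressive place assimilation: /b/ → [g] before /ŋ/; /b/ → [d] before /t͡s/; /b/ → [ɟ] before /ʎ/. In each pair only place changes, matching the following consonant, while manner and voice stay constant.
/b/ is a voiced bilabial stop. The following trigger /ɴ/ is uvular, so /b/ must become uvular as well.
Changing only its place to uvular gives [ɢ] — the voiced uvular stop.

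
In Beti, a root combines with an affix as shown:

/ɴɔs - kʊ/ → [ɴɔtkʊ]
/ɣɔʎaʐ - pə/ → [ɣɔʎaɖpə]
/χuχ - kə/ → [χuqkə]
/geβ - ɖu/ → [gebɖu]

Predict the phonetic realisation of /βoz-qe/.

[βodqe]

The data show regressive manner assimilation: /s/ → [t] before /k/; /ʐ/ → [ɖ] before /p/; /χ/ → [q] before /k/; /β/ → [b] before /ɖ/. In each pair only manner changes, matching the following consonant, while place and voice stay constant.
/z/ is a voiced alveolar fricative. The following trigger /q/ is a stop, so /z/ must become a stop as well.
Changing only its manner to stop gives [d] — the voiced alveolar stop.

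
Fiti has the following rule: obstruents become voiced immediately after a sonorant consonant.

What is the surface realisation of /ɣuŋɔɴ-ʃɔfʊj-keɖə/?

/ʃ/ is a voiceless postalveolar fricative. The preceding trigger /ɴ/ is voiced, so /ʃ/ must become voiced as well.
A voiced postalveolar fricative is [ʒ], so the surface segment is [ʒ].
At the second juncture, /k/ likewise becomes [g] adjacent to /j/.

[ɣuŋɔɴʒɔfʊjgeɖə]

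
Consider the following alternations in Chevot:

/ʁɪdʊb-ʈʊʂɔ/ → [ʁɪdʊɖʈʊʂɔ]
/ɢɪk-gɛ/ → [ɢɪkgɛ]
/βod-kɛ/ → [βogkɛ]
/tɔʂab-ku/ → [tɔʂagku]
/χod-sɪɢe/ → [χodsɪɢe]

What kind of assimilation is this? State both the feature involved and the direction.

regressive place assimilation

The segment that alternates is /b/, which surfaces as [ɖ] when adjacent to /ʈ/.
The change bilabial → retroflex matches the place of the following /ʈ/, identifying this as place assimilation.
Manner and voice are unchanged, so the assimilation is partial, not total.
The same holds elsewhere in the data: /d/ → [g] before /k/ (alveolar → velar, matching velar); /b/ → [g] before /k/ (bilabial → velar, matching velar) — only place changes, and always toward the following segment.
No alternation appears in [ɢɪkgɛ], [χodsɪɢe]: there the adjacent consonants already agree in place (/k/ and /g/ are both velar; /d/ and /s/ are both alveolar), so these forms are consistent with the same rule.
The trigger is the following segment, so the direction is regressive (anticipatory).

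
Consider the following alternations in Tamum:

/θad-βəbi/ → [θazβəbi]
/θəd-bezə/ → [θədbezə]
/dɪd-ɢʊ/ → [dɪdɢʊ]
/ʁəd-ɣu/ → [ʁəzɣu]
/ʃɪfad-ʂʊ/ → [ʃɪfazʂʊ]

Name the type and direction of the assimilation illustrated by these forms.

regressive manner assimilation

The segment that alternates is /d/, which surfaces as [z] when adjacent to /β/.
/d/ is a stop while /β/ is a fricative; the output [z] is a fricative, matching the trigger — so the feature that spreads is manner.
Place and voice are unchanged, so the assimilation is partial, not total.
The other alternating forms pattern the same way: /d/ → [z] before /ɣ/ (stop → fricative, matching a fricative); /d/ → [z] before /ʂ/ (stop → fricative, matching a fricative) — only manner changes, and always toward the following segment.
Nothing changes in [θədbezə], [dɪdɢʊ]: there the adjacent consonants already agree in manner (/d/ and /b/ are both stops; /d/ and /ɢ/ are both stops), so these forms are consistent with the same rule.
The trigger is the following segment, so the direction is regressive (anticipatory).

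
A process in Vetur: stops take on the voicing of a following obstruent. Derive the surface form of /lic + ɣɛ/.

[liɟɣɛ]

/c/ is a voiceless palatal stop. The following trigger /ɣ/ is voiced, so /c/ must become voiced as well.
Changing only its voicing to voiced gives [ɟ] — the voiced palatal stop.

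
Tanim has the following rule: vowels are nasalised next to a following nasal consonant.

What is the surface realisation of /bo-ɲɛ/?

/o/ sits next to the nasal /ɲ/ and is therefore nasalised to [õ].

[bõɲɛ]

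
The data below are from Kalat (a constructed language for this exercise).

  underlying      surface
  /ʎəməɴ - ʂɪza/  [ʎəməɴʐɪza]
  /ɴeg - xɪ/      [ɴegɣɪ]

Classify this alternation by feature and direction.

Comparing underlying and surface forms, /ʂ/ → [ʐ] is the alternation; the neighbouring /ɴ/ is constant.
The change voiceless → voiced matches the voicing of the preceding /ɴ/, identifying this as voicing assimilation.
Place and manner are unchanged, so the assimilation is partial, not total.
The same holds elsewhere in the data: /x/ → [ɣ] after /g/ (voiceless → voiced, matching voiced) — only voicing changes, and always toward the preceding segment.
Since the segment that changes follows the conditioning segment, the assimilation is progressive.

progressive voicing assimilation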